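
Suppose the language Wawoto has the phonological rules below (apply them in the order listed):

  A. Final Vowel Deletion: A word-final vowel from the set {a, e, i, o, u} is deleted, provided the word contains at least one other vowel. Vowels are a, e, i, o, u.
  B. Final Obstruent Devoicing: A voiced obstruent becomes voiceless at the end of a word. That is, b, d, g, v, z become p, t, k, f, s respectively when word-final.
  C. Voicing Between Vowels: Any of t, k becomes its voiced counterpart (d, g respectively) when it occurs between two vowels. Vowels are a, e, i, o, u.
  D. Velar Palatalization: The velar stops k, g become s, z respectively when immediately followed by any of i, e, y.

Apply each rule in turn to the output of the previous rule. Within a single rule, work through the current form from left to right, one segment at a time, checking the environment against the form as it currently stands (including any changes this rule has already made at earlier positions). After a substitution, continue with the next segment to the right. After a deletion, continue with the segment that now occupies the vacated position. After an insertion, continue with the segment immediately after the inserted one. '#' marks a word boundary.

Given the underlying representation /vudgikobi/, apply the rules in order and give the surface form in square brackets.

A Final Vowel Deletion: [vudgikobi] → [vudgikob]
B Final Obstruent Devoicing: [vudgikob] → [vudgikop]
C Voicing Between Vowels: [vudgikop] → [vudgigop]
D Velar Palatalization: [vudgigop] → [vudzigop]

[vudzigop]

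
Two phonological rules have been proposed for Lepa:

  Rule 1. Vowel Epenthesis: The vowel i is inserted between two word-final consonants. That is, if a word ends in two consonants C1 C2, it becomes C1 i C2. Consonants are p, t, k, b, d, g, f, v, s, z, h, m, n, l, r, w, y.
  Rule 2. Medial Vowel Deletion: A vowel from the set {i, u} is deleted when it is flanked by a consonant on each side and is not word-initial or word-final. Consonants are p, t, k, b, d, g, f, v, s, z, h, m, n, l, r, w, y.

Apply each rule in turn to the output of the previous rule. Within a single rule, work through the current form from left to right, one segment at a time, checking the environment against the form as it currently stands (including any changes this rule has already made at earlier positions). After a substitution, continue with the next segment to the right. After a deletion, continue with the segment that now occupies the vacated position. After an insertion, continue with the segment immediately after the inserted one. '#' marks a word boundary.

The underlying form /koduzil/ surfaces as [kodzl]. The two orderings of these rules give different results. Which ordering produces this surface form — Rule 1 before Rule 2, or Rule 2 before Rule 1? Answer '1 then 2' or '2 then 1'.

1 then 2

Order 1 then 2:
  1 Vowel Epenthesis: no change — [koduzil]
  2 Medial Vowel Deletion: [koduzil] → [kodzl]
  result: [kodzl]
Order 2 then 1:
  2 Medial Vowel Deletion: [koduzil] → [kodzl]
  1 Vowel Epenthesis: [kodzl] → [kodzil]
  result: [kodzil]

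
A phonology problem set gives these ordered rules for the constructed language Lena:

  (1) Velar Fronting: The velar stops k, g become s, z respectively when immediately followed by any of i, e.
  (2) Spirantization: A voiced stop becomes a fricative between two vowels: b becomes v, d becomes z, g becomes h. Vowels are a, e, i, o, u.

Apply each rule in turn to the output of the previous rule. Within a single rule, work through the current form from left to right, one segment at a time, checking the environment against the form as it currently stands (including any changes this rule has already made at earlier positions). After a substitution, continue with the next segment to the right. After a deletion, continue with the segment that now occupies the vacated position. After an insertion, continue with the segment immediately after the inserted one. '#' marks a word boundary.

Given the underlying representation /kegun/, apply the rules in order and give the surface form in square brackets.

[sehun]

(1) Velar Fronting: [kegun] → [segun]
(2) Spirantization: [segun] → [sehun]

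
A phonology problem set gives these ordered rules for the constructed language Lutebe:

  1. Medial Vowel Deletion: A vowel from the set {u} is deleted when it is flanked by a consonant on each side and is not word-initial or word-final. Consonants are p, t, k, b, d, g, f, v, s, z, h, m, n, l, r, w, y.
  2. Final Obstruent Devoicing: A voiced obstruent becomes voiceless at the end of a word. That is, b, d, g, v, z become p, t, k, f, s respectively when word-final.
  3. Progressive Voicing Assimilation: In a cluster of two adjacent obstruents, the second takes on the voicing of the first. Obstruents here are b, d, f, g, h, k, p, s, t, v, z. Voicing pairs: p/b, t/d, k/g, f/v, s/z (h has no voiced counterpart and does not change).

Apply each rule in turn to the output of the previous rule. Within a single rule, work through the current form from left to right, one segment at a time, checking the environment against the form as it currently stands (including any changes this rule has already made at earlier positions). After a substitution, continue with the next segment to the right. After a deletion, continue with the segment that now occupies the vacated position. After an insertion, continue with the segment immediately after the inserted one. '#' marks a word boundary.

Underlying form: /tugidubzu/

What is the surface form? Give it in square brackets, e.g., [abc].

1 Medial Vowel Deletion: [tugidubzu] → [tgidbzu]
2 Final Obstruent Devoicing: no change — [tgidbzu]
3 Progressive Voicing Assimilation: [tgidbzu] → [tkidbzu]

[tkidbzu]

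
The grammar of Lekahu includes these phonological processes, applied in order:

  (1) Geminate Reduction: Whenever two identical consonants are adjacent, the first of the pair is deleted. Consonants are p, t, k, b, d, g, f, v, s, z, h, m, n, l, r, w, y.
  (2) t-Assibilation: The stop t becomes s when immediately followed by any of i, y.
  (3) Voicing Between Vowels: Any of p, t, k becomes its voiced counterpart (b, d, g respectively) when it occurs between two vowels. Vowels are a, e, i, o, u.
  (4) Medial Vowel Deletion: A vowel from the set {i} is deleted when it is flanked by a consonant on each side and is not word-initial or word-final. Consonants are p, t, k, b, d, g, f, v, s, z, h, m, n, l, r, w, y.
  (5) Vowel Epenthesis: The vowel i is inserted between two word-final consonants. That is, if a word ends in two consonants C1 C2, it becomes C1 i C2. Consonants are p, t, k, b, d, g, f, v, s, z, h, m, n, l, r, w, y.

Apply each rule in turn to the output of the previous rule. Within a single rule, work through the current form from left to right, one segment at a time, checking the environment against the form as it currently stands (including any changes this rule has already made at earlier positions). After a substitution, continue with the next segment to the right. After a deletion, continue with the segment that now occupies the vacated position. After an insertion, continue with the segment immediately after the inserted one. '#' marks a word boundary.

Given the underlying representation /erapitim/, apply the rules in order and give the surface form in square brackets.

(1) Geminate Reduction: no change — [erapitim]
(2) t-Assibilation: [erapitim] → [erapisim]
(3) Voicing Between Vowels: [erapisim] → [erabisim]
(4) Medial Vowel Deletion: [erabisim] → [erabsm]
(5) Vowel Epenthesis: [erabsm] → [erabsim]

[erabsim]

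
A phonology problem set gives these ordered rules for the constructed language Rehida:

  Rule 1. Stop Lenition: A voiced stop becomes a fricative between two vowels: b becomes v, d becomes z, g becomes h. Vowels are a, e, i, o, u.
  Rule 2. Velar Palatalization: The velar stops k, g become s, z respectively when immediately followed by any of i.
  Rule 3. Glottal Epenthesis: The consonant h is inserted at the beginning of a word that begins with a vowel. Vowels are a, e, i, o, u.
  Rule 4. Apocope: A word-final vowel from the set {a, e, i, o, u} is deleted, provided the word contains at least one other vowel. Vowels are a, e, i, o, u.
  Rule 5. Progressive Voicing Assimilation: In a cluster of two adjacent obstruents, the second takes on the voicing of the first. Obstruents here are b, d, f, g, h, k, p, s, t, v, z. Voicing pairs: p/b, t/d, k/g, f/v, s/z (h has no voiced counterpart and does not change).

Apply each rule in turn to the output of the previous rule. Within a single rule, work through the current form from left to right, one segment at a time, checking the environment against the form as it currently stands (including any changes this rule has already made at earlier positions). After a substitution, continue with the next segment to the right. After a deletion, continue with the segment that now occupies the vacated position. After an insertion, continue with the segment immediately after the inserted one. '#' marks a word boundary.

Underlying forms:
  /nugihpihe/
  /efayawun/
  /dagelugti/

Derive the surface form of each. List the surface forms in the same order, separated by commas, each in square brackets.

/nugihpihe/:
  Rule 1 Stop Lenition: [nugihpihe] → [nuhihpihe]
  Rule 2 Velar Palatalization: no change — [nuhihpihe]
  Rule 3 Glottal Epenthesis: no change — [nuhihpihe]
  Rule 4 Apocope: [nuhihpihe] → [nuhihpih]
  Rule 5 Progressive Voicing Assimilation: no change — [nuhihpih]
/efayawun/:
  Rule 1 Stop Lenition: no change — [efayawun]
  Rule 2 Velar Palatalization: no change — [efayawun]
  Rule 3 Glottal Epenthesis: [efayawun] → [hefayawun]
  Rule 4 Apocope: no change — [hefayawun]
  Rule 5 Progressive Voicing Assimilation: no change — [hefayawun]
/dagelugti/:
  Rule 1 Stop Lenition: [dagelugti] → [dahelugti]
  Rule 2 Velar Palatalization: no change — [dahelugti]
  Rule 3 Glottal Epenthesis: no change — [dahelugti]
  Rule 4 Apocope: [dahelugti] → [dahelugt]
  Rule 5 Progressive Voicing Assimilation: [dahelugt] → [dahelugd]

[nuhihpih], [hefayawun], [dahelugd]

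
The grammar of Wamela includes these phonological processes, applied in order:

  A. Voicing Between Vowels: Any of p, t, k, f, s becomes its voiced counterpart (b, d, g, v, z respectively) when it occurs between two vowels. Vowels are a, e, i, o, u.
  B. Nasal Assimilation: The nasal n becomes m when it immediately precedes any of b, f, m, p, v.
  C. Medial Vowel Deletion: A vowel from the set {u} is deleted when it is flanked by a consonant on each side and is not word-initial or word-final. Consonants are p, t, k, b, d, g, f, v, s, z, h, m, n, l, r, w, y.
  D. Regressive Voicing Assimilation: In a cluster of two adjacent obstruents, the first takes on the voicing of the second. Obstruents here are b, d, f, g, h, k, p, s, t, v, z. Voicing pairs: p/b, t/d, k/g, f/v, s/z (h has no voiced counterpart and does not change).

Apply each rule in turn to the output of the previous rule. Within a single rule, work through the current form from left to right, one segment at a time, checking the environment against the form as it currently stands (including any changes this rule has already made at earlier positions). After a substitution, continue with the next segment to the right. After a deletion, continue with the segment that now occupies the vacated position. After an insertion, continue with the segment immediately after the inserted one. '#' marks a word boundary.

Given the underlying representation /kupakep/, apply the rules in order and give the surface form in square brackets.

A Voicing Between Vowels: [kupakep] → [kubagep]
B Nasal Assimilation: no change — [kubagep]
C Medial Vowel Deletion: [kubagep] → [kbagep]
D Regressive Voicing Assimilation: [kbagep] → [gbagep]

[gbagep]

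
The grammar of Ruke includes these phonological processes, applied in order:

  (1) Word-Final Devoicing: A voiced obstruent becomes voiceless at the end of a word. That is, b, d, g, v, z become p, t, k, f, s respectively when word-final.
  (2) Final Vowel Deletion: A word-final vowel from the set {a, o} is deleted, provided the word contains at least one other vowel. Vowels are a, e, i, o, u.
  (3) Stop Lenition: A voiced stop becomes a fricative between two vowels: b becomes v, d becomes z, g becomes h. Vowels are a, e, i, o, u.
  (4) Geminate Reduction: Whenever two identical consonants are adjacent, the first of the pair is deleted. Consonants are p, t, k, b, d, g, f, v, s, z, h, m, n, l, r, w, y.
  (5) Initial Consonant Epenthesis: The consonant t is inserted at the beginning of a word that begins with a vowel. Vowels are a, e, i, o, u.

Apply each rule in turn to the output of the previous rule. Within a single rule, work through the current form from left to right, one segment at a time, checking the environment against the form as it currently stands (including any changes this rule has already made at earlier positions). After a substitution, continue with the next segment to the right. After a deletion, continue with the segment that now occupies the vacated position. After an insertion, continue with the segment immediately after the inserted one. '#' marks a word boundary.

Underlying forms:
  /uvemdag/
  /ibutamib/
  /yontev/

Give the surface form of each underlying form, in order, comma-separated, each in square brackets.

[tuvemdak], [tivutamip], [yontef]

/uvemdag/:
  (1) Word-Final Devoicing: [uvemdag] → [uvemdak]
  (2) Final Vowel Deletion: no change — [uvemdak]
  (3) Stop Lenition: no change — [uvemdak]
  (4) Geminate Reduction: no change — [uvemdak]
  (5) Initial Consonant Epenthesis: [uvemdak] → [tuvemdak]
/ibutamib/:
  (1) Word-Final Devoicing: [ibutamib] → [ibutamip]
  (2) Final Vowel Deletion: no change — [ibutamip]
  (3) Stop Lenition: [ibutamip] → [ivutamip]
  (4) Geminate Reduction: no change — [ivutamip]
  (5) Initial Consonant Epenthesis: [ivutamip] → [tivutamip]
/yontev/:
  (1) Word-Final Devoicing: [yontev] → [yontef]
  (2) Final Vowel Deletion: no change — [yontef]
  (3) Stop Lenition: no change — [yontef]
  (4) Geminate Reduction: no change — [yontef]
  (5) Initial Consonant Epenthesis: no change — [yontef]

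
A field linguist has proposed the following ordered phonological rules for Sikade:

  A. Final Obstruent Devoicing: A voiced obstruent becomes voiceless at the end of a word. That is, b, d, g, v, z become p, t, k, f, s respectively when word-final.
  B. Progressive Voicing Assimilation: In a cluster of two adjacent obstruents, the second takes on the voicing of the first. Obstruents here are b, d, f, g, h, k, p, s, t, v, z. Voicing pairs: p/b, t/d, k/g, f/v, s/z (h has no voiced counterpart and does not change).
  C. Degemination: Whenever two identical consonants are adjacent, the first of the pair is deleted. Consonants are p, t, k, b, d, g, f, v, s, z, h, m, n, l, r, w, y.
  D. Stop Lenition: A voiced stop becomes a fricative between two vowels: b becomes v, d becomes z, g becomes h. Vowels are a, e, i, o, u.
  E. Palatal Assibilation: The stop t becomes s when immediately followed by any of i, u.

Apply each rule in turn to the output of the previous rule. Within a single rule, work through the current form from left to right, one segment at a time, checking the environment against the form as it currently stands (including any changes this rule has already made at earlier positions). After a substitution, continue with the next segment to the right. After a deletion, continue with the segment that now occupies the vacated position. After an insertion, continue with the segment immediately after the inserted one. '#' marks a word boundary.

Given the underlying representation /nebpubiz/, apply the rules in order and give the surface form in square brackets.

A Final Obstruent Devoicing: [nebpubiz] → [nebpubis]
B Progressive Voicing Assimilation: [nebpubis] → [nebbubis]
C Degemination: [nebbubis] → [nebubis]
D Stop Lenition: [nebubis] → [nevuvis]
E Palatal Assibilation: no change — [nevuvis]

[nevuvis]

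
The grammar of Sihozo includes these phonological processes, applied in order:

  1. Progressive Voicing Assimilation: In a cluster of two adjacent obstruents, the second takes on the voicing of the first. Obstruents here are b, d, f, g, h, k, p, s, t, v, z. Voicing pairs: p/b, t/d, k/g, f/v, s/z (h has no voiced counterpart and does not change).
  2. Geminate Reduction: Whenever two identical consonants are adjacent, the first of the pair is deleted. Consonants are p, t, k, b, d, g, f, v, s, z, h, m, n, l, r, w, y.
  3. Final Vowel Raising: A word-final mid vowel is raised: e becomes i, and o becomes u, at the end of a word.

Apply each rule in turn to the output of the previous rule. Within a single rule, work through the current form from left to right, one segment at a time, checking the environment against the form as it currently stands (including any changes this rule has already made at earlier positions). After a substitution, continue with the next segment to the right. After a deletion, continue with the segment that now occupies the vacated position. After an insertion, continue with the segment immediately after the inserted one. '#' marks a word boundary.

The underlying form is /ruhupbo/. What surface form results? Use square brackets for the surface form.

1 Progressive Voicing Assimilation: [ruhupbo] → [ruhuppo]
2 Geminate Reduction: [ruhuppo] → [ruhupo]
3 Final Vowel Raising: [ruhupo] → [ruhupu]

[ruhupu]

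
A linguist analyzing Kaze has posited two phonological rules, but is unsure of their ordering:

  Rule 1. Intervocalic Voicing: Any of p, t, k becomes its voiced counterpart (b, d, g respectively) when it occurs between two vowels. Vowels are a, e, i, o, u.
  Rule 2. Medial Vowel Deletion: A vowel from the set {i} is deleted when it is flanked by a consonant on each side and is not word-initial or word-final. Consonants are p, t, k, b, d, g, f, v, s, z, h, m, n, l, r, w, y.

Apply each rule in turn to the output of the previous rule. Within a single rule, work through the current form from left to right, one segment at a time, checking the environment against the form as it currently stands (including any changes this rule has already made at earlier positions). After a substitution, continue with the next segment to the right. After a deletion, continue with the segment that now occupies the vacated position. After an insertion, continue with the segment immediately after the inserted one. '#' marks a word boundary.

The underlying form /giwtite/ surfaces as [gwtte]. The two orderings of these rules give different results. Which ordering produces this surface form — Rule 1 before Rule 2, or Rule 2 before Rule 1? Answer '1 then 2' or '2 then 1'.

2 then 1

Order 1 then 2:
  1 Intervocalic Voicing: [giwtite] → [giwtide]
  2 Medial Vowel Deletion: [giwtide] → [gwtde]
  result: [gwtde]
Order 2 then 1:
  2 Medial Vowel Deletion: [giwtite] → [gwtte]
  1 Intervocalic Voicing: no change — [gwtte]
  result: [gwtte]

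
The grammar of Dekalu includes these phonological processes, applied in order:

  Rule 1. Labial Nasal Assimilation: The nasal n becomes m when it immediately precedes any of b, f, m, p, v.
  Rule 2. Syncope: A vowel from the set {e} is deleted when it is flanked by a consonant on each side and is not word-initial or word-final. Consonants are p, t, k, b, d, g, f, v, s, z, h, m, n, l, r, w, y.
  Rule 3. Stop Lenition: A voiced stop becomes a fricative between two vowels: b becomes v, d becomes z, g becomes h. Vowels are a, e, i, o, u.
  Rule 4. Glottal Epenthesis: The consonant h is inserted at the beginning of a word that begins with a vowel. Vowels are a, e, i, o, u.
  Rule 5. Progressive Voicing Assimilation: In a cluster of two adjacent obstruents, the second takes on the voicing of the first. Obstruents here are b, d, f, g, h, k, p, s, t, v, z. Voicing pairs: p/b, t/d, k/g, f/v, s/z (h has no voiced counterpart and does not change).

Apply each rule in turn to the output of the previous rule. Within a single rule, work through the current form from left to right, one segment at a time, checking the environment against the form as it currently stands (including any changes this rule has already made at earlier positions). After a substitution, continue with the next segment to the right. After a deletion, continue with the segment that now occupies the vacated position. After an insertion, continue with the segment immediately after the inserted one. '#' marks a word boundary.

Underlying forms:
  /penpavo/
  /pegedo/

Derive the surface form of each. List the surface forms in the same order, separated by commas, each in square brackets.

/penpavo/:
  Rule 1 Labial Nasal Assimilation: [penpavo] → [pempavo]
  Rule 2 Syncope: [pempavo] → [pmpavo]
  Rule 3 Stop Lenition: no change — [pmpavo]
  Rule 4 Glottal Epenthesis: no change — [pmpavo]
  Rule 5 Progressive Voicing Assimilation: no change — [pmpavo]
/pegedo/:
  Rule 1 Labial Nasal Assimilation: no change — [pegedo]
  Rule 2 Syncope: [pegedo] → [pgdo]
  Rule 3 Stop Lenition: no change — [pgdo]
  Rule 4 Glottal Epenthesis: no change — [pgdo]
  Rule 5 Progressive Voicing Assimilation: [pgdo] → [pkto]

[pmpavo], [pkto]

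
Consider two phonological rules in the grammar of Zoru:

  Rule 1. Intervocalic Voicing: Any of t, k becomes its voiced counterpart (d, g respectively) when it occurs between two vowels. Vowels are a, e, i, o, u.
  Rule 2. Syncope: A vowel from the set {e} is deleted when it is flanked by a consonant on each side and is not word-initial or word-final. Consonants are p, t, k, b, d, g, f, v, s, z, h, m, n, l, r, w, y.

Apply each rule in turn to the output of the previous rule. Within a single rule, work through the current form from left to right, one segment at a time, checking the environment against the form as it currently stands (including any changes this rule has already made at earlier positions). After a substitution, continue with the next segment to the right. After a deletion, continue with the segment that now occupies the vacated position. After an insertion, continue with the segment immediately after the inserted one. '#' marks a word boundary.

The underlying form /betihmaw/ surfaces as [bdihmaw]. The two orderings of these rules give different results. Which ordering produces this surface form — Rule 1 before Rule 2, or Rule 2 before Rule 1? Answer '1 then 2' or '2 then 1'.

1 then 2

Order 1 then 2:
  1 Intervocalic Voicing: [betihmaw] → [bedihmaw]
  2 Syncope: [bedihmaw] → [bdihmaw]
  result: [bdihmaw]
Order 2 then 1:
  2 Syncope: [betihmaw] → [btihmaw]
  1 Intervocalic Voicing: no change — [btihmaw]
  result: [btihmaw]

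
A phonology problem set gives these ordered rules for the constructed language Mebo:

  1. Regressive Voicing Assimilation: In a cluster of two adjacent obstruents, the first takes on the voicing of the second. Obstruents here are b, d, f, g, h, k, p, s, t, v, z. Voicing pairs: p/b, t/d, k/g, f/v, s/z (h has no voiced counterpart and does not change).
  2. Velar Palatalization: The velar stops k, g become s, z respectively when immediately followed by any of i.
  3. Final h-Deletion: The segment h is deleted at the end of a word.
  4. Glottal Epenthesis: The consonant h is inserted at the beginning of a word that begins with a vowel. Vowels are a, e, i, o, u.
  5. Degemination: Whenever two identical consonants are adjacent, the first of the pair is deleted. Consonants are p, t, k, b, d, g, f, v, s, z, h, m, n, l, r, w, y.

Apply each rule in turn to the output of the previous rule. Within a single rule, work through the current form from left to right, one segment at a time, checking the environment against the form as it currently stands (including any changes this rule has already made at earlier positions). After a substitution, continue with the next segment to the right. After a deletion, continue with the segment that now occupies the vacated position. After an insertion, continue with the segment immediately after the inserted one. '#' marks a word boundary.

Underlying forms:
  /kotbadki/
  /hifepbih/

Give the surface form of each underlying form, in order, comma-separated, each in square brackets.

/kotbadki/:
  1 Regressive Voicing Assimilation: [kotbadki] → [kodbatki]
  2 Velar Palatalization: [kodbatki] → [kodbatsi]
  3 Final h-Deletion: no change — [kodbatsi]
  4 Glottal Epenthesis: no change — [kodbatsi]
  5 Degemination: no change — [kodbatsi]
/hifepbih/:
  1 Regressive Voicing Assimilation: [hifepbih] → [hifebbih]
  2 Velar Palatalization: no change — [hifebbih]
  3 Final h-Deletion: [hifebbih] → [hifebbi]
  4 Glottal Epenthesis: no change — [hifebbi]
  5 Degemination: [hifebbi] → [hifebi]

[kodbatsi], [hifebi]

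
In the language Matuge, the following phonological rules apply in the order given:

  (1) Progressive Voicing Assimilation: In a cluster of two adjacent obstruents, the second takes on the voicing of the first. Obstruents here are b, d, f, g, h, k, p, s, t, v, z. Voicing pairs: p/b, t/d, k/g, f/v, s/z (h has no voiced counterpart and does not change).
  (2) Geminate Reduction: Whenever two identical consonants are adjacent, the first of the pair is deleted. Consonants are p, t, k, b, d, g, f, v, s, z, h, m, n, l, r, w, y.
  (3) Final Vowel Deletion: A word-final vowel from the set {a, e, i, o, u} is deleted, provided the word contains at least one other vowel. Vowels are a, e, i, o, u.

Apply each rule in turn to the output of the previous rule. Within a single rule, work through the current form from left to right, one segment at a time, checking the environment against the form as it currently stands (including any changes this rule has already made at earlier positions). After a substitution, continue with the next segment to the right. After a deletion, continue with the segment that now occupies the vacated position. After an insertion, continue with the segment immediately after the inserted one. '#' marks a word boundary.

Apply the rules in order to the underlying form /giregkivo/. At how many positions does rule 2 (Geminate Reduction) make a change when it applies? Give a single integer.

(1) Progressive Voicing Assimilation: [giregkivo] → [gireggivo]
(2) Geminate Reduction: [gireggivo] → [giregivo]
(3) Final Vowel Deletion: [giregivo] → [giregiv]
Rule 2 changed 1 position(s).

1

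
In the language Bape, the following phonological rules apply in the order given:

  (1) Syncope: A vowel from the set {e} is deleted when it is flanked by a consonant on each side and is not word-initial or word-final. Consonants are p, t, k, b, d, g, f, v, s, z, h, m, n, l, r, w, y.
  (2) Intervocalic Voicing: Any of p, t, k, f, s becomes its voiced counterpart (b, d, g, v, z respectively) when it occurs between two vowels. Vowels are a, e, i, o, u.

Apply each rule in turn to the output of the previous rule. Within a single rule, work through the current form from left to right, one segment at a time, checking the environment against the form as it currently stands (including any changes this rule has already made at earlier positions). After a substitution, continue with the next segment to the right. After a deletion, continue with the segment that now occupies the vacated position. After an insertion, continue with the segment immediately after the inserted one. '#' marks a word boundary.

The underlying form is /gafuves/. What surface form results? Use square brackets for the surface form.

[gavuvs]

(1) Syncope: [gafuves] → [gafuvs]
(2) Intervocalic Voicing: [gafuvs] → [gavuvs]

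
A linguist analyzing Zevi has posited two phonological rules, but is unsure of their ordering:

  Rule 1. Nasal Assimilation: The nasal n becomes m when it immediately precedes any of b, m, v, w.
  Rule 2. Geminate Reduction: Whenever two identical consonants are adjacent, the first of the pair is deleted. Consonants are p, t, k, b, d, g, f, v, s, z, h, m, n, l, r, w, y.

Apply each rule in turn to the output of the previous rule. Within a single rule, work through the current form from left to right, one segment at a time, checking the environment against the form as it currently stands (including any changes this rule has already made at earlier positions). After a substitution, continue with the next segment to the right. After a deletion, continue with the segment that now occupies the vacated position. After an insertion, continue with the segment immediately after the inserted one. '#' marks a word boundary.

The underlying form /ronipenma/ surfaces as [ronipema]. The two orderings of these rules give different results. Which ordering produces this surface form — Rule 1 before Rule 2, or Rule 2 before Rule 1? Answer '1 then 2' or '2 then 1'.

1 then 2

Order 1 then 2:
  1 Nasal Assimilation: [ronipenma] → [ronipemma]
  2 Geminate Reduction: [ronipemma] → [ronipema]
  result: [ronipema]
Order 2 then 1:
  2 Geminate Reduction: no change — [ronipenma]
  1 Nasal Assimilation: [ronipenma] → [ronipemma]
  result: [ronipemma]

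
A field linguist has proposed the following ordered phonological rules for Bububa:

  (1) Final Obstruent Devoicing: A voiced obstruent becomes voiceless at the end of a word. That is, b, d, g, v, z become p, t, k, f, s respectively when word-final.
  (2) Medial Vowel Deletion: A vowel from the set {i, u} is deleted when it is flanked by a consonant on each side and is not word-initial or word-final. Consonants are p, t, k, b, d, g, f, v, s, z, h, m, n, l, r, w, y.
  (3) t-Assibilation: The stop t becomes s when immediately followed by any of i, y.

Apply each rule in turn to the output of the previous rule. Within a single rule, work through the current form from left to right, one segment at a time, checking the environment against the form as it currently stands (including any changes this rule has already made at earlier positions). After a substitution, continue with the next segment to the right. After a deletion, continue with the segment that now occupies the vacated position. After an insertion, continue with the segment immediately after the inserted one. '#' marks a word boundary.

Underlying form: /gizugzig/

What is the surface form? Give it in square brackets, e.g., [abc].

[gzgzk]

(1) Final Obstruent Devoicing: [gizugzig] → [gizugzik]
(2) Medial Vowel Deletion: [gizugzik] → [gzgzk]
(3) t-Assibilation: no change — [gzgzk]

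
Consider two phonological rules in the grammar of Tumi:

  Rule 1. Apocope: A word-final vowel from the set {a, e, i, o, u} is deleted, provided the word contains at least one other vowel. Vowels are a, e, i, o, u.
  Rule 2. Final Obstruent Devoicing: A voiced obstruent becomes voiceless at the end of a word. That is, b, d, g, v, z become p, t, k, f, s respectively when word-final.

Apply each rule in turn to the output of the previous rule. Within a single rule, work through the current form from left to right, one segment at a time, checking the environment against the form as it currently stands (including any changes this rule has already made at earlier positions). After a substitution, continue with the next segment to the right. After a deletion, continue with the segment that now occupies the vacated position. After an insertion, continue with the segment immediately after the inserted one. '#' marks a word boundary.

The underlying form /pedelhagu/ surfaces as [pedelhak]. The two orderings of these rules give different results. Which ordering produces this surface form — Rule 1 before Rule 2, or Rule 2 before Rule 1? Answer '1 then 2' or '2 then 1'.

1 then 2

Order 1 then 2:
  1 Apocope: [pedelhagu] → [pedelhag]
  2 Final Obstruent Devoicing: [pedelhag] → [pedelhak]
  result: [pedelhak]
Order 2 then 1:
  2 Final Obstruent Devoicing: no change — [pedelhagu]
  1 Apocope: [pedelhagu] → [pedelhag]
  result: [pedelhag]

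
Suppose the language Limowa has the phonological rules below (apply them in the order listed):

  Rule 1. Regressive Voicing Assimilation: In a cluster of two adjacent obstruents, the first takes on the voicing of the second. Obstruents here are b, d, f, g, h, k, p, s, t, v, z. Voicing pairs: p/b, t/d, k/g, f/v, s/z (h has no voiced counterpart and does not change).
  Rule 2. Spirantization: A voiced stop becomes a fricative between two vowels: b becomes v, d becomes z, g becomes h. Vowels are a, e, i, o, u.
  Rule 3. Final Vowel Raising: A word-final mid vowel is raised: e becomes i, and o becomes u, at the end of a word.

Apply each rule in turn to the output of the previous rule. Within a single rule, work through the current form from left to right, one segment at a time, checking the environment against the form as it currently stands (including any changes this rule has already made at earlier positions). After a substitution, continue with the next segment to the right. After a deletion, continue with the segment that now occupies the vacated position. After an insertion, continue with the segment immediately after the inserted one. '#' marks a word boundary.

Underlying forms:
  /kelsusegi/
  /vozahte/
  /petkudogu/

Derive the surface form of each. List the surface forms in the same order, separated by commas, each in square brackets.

[kelsusehi], [vozahti], [petkuzohu]

/kelsusegi/:
  Rule 1 Regressive Voicing Assimilation: no change — [kelsusegi]
  Rule 2 Spirantization: [kelsusegi] → [kelsusehi]
  Rule 3 Final Vowel Raising: no change — [kelsusehi]
/vozahte/:
  Rule 1 Regressive Voicing Assimilation: no change — [vozahte]
  Rule 2 Spirantization: no change — [vozahte]
  Rule 3 Final Vowel Raising: [vozahte] → [vozahti]
/petkudogu/:
  Rule 1 Regressive Voicing Assimilation: no change — [petkudogu]
  Rule 2 Spirantization: [petkudogu] → [petkuzohu]
  Rule 3 Final Vowel Raising: no change — [petkuzohu]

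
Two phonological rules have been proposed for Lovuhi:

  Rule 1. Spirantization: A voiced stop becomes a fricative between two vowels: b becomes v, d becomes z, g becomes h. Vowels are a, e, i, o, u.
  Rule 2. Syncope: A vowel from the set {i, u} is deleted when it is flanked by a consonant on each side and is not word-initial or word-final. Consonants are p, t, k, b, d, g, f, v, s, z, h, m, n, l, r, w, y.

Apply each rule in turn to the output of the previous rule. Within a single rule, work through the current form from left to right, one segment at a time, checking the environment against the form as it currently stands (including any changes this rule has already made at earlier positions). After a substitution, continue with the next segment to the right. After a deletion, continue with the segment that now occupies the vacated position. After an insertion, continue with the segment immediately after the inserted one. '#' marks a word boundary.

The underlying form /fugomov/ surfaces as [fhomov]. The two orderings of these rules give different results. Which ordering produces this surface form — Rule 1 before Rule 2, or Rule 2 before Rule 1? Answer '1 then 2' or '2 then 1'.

1 then 2

Order 1 then 2:
  1 Spirantization: [fugomov] → [fuhomov]
  2 Syncope: [fuhomov] → [fhomov]
  result: [fhomov]
Order 2 then 1:
  2 Syncope: [fugomov] → [fgomov]
  1 Spirantization: no change — [fgomov]
  result: [fgomov]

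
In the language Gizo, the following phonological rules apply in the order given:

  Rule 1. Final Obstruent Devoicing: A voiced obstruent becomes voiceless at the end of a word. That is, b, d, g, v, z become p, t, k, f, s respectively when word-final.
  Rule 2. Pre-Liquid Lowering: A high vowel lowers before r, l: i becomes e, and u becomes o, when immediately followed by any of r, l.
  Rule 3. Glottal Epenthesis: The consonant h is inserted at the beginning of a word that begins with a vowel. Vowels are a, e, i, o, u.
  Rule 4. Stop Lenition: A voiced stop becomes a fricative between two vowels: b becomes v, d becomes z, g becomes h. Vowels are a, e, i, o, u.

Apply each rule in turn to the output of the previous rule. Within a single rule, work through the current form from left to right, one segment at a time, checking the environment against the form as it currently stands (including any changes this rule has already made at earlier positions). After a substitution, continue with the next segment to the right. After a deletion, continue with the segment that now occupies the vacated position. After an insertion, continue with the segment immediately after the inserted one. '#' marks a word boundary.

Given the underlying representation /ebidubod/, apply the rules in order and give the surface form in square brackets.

[hevizuvot]

Rule 1 Final Obstruent Devoicing: [ebidubod] → [ebidubot]
Rule 2 Pre-Liquid Lowering: no change — [ebidubot]
Rule 3 Glottal Epenthesis: [ebidubot] → [hebidubot]
Rule 4 Stop Lenition: [hebidubot] → [hevizuvot]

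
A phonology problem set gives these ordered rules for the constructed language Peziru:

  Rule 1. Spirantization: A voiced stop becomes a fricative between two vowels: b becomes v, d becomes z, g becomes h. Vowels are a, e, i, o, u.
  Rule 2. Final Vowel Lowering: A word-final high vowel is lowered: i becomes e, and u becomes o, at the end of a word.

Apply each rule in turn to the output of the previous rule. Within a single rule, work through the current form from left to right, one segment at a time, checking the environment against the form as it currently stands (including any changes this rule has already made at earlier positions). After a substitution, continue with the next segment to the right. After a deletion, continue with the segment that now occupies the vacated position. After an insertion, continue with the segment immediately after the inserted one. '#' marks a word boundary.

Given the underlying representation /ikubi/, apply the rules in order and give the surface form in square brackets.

[ikuve]

Rule 1 Spirantization: [ikubi] → [ikuvi]
Rule 2 Final Vowel Lowering: [ikuvi] → [ikuve]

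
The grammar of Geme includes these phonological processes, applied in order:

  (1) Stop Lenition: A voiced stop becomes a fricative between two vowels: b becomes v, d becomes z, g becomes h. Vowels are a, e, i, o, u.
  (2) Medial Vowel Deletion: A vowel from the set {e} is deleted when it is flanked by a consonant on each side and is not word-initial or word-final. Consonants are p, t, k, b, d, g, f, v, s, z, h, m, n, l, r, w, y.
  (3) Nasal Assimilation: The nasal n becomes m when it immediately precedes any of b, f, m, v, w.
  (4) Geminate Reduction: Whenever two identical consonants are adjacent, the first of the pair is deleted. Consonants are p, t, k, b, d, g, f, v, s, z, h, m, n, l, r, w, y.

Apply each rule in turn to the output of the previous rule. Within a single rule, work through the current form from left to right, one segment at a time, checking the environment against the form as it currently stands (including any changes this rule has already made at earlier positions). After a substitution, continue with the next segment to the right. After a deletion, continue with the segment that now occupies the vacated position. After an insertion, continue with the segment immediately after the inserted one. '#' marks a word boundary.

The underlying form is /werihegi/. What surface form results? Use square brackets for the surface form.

(1) Stop Lenition: [werihegi] → [werihehi]
(2) Medial Vowel Deletion: [werihehi] → [wrihhi]
(3) Nasal Assimilation: no change — [wrihhi]
(4) Geminate Reduction: [wrihhi] → [wrihi]

[wrihi]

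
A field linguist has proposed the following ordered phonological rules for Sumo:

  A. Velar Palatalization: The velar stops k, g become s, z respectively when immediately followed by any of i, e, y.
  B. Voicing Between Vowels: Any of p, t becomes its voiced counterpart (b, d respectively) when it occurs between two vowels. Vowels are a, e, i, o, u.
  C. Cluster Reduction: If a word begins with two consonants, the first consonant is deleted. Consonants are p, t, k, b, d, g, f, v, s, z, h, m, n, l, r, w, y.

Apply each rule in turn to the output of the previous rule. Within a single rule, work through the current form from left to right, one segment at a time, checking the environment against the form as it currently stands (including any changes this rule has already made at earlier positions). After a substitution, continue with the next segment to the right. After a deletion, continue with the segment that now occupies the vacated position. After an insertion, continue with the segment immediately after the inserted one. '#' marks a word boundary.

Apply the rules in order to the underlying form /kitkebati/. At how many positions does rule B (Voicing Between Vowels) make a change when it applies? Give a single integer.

1

A Velar Palatalization: [kitkebati] → [sitsebati]
B Voicing Between Vowels: [sitsebati] → [sitsebadi]
C Cluster Reduction: no change — [sitsebadi]
Rule B changed 1 position(s).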